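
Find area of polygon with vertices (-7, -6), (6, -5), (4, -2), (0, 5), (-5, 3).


Shoelace sum: ((-7)*(-5) - 6*(-6)) + (6*(-2) - 4*(-5)) + (4*5 - 0*(-2)) + (0*3 - (-5)*5) + ((-5)*(-6) - (-7)*3)
= 175
Area = |175|/2 = 87.5

87.5


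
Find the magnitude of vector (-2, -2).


|u| = sqrt((-2)^2 + (-2)^2) = sqrt(8) = 2.8284

2.8284


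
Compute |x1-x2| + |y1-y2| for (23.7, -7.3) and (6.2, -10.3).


|23.7-6.2| + |(-7.3)-(-10.3)| = 17.5 + 3 = 20.5

20.5


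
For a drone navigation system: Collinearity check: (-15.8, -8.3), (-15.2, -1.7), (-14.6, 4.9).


Cross product: ((-15.2)-(-15.8))*(4.9-(-8.3)) - ((-1.7)-(-8.3))*((-14.6)-(-15.8))
= 0

Yes, collinear


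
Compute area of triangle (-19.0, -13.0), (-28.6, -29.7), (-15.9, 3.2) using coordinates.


Area = |x_A(y_B-y_C) + x_B(y_C-y_A) + x_C(y_A-y_B)|/2
= |625.1 + (-463.32) + (-265.53)|/2
= 103.75/2 = 51.875

51.875


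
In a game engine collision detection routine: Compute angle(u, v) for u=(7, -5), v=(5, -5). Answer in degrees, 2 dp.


u.v = 60, |u| = sqrt(74) = 8.6023, |v| = sqrt(50) = 7.0711
cos(theta) = u.v/(|u||v|) = 60/sqrt(3700) = 0.986394
theta = acos(0.986394) = 9.46 degrees

9.46 degrees


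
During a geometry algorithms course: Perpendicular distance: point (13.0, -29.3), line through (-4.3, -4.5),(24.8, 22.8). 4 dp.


|cross product| = 1193.97
|line direction| = sqrt(1592.1) = 39.9011
Distance = 1193.97/sqrt(1592.1) = 29.9232

29.9232


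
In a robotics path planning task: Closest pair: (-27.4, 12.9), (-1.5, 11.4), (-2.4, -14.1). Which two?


d(P0,P1) = 25.9434, d(P0,P2) = 36.7967, d(P1,P2) = 25.5159
Closest: P1 and P2

Closest pair: (-1.5, 11.4) and (-2.4, -14.1), distance = 25.5159


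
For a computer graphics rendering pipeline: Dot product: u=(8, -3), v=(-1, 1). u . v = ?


u . v = u_x*v_x + u_y*v_y = 8*(-1) + (-3)*1
= (-8) + (-3) = -11

-11


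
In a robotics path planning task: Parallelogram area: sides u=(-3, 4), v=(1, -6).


|u x v| = |(-3)*(-6) - 4*1|
= |18 - 4| = 14

14


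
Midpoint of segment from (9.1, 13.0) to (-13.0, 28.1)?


M = ((9.1+(-13))/2, (13+28.1)/2)
= (-1.95, 20.55)

(-1.95, 20.55)


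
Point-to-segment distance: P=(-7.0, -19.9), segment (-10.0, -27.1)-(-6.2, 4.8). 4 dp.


Project P onto AB: t = 0.2336 (clamped to [0,1])
Closest point on segment: (-9.1123, -19.6484)
Distance: 2.1273

2.1273


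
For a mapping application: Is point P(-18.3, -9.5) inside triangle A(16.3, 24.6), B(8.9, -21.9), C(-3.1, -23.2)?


Cross products: AB x AP = -1356.56, BC x BP = -184.16, CA x CP = 992.34
All same sign? no

No, outside


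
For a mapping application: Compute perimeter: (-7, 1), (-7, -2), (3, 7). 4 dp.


Sides: (-7, 1)->(-7, -2): sqrt(9) = 3, (-7, -2)->(3, 7): sqrt(181) = 13.453624, (3, 7)->(-7, 1): sqrt(136) = 11.661904
Sum = 28.115528
Perimeter = 28.1155

28.1155


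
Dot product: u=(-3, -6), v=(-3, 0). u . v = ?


u . v = u_x*v_x + u_y*v_y = (-3)*(-3) + (-6)*0
= 9 + 0 = 9

9


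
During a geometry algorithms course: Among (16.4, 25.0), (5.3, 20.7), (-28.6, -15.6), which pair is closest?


d(P0,P1) = 11.9038, d(P0,P2) = 60.6083, d(P1,P2) = 49.6679
Closest: P0 and P1

Closest pair: (16.4, 25.0) and (5.3, 20.7), distance = 11.9038


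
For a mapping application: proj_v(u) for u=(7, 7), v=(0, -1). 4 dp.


u.v = -7, |v| = sqrt(1) = 1
Scalar projection = u.v / |v| = -7 / sqrt(1) = -7

-7


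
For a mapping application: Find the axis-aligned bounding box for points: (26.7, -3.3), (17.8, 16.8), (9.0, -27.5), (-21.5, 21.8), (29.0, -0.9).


x range: [-21.5, 29]
y range: [-27.5, 21.8]
Bounding box: (-21.5,-27.5) to (29,21.8)

(-21.5,-27.5) to (29,21.8)


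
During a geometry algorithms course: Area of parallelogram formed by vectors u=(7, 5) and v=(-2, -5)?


|u x v| = |7*(-5) - 5*(-2)|
= |(-35) - (-10)| = 25

25


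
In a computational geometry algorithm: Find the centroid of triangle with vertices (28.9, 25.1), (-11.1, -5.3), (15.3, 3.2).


Centroid = ((x_A+x_B+x_C)/3, (y_A+y_B+y_C)/3)
= ((28.9+(-11.1)+15.3)/3, (25.1+(-5.3)+3.2)/3)
= (11.0333, 7.6667)

(11.0333, 7.6667)


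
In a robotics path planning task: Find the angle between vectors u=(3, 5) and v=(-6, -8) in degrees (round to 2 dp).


u.v = -58, |u| = sqrt(34) = 5.831, |v| = sqrt(100) = 10
cos(theta) = u.v/(|u||v|) = -58/sqrt(3400) = -0.994692
theta = acos(-0.994692) = 174.09 degrees

174.09 degrees


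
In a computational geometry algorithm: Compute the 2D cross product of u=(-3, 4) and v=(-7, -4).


u x v = u_x*v_y - u_y*v_x = (-3)*(-4) - 4*(-7)
= 12 - (-28) = 40

40


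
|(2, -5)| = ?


|u| = sqrt(2^2 + (-5)^2) = sqrt(29) = 5.3852

5.3852


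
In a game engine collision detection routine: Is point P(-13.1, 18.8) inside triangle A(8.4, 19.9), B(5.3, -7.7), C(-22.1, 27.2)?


Cross products: AB x AP = -589.99, BC x BP = -83.94, CA x CP = -190.5
All same sign? yes

Yes, inside


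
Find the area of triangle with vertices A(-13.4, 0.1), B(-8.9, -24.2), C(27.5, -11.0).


Area = |x_A(y_B-y_C) + x_B(y_C-y_A) + x_C(y_A-y_B)|/2
= |176.88 + 98.79 + 668.25|/2
= 943.92/2 = 471.96

471.96


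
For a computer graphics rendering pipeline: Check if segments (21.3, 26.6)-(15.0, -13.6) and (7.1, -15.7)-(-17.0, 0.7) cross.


Cross products: d1=-1252.31, d2=-180.17, d3=-304.35, d4=-1376.49
d1*d2 < 0 and d3*d4 < 0? no

No, they don't intersect


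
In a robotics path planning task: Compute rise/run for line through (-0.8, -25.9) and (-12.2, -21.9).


slope = (y2-y1)/(x2-x1) = ((-21.9)-(-25.9))/((-12.2)-(-0.8)) = 4/(-11.4) = -0.3509

-0.3509


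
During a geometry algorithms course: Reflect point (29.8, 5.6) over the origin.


Reflection over origin: (x,y) -> (-x,-y)
(29.8, 5.6) -> (-29.8, -5.6)

(-29.8, -5.6)


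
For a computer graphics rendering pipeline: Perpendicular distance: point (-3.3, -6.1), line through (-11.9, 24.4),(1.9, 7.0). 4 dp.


|cross product| = 271.26
|line direction| = sqrt(493.2) = 22.2081
Distance = 271.26/sqrt(493.2) = 12.2145

12.2145


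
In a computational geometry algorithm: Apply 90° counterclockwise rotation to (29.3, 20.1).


90° CCW: (x,y) -> (-y, x)
(29.3,20.1) -> (-20.1, 29.3)

(-20.1, 29.3)


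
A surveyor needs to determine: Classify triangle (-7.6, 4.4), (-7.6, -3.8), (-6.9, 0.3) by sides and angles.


Side lengths squared: AB^2=67.24, BC^2=17.3, CA^2=17.3
Sorted: [17.3, 17.3, 67.24]
By sides: Isosceles, By angles: Obtuse

Isosceles, Obtuse


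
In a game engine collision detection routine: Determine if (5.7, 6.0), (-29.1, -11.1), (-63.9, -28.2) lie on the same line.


Cross product: ((-29.1)-5.7)*((-28.2)-6) - ((-11.1)-6)*((-63.9)-5.7)
= 0

Yes, collinear


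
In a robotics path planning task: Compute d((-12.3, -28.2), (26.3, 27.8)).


dx=38.6, dy=56
d^2 = 38.6^2 + 56^2 = 4625.96
d = sqrt(4625.96) = 68.0144

68.0144


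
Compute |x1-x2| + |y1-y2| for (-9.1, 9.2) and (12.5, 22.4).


|(-9.1)-12.5| + |9.2-22.4| = 21.6 + 13.2 = 34.8

34.8


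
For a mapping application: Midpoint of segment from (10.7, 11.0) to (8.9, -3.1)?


M = ((10.7+8.9)/2, (11+(-3.1))/2)
= (9.8, 3.95)

(9.8, 3.95)


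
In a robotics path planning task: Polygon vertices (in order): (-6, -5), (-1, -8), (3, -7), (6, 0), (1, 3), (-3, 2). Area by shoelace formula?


Shoelace sum: ((-6)*(-8) - (-1)*(-5)) + ((-1)*(-7) - 3*(-8)) + (3*0 - 6*(-7)) + (6*3 - 1*0) + (1*2 - (-3)*3) + ((-3)*(-5) - (-6)*2)
= 172
Area = |172|/2 = 86

86


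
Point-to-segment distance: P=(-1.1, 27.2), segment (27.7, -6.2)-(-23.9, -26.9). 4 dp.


Project P onto AB: t = 0.2571 (clamped to [0,1])
Closest point on segment: (14.4338, -11.5219)
Distance: 41.7215

41.7215


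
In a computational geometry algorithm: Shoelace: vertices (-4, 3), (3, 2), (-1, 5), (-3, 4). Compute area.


Shoelace sum: ((-4)*2 - 3*3) + (3*5 - (-1)*2) + ((-1)*4 - (-3)*5) + ((-3)*3 - (-4)*4)
= 18
Area = |18|/2 = 9

9


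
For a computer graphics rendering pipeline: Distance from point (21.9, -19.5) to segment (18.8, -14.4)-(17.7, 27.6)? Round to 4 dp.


Project P onto AB: t = 0 (clamped to [0,1])
Closest point on segment: (18.8, -14.4)
Distance: 5.9682

5.9682


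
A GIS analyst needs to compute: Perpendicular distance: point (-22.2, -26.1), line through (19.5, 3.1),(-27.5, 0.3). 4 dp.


|cross product| = 1255.64
|line direction| = sqrt(2216.84) = 47.0833
Distance = 1255.64/sqrt(2216.84) = 26.6685

26.6685


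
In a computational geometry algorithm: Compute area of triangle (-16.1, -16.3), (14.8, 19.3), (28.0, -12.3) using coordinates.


Area = |x_A(y_B-y_C) + x_B(y_C-y_A) + x_C(y_A-y_B)|/2
= |(-508.76) + 59.2 + (-996.8)|/2
= 1446.36/2 = 723.18

723.18


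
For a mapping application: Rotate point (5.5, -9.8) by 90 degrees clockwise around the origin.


90° CW: (x,y) -> (y, -x)
(5.5,-9.8) -> (-9.8, -5.5)

(-9.8, -5.5)


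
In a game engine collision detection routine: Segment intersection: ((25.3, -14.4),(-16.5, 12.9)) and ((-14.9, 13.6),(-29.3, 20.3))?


Cross products: d1=133.86, d2=20.8, d3=-72.94, d4=40.12
d1*d2 < 0 and d3*d4 < 0? no

No, they don't intersect


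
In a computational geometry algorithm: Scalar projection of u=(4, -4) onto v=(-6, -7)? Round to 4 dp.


u.v = 4, |v| = sqrt(85) = 9.2195
Scalar projection = u.v / |v| = 4 / sqrt(85) = 0.4339

0.4339


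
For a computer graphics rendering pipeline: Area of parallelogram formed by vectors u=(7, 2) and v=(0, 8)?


|u x v| = |7*8 - 2*0|
= |56 - 0| = 56

56


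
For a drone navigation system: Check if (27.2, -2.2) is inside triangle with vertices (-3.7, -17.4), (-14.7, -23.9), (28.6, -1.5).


Cross products: AB x AP = 33.65, BC x BP = 1.05, CA x CP = 0.35
All same sign? yes

Yes, inside


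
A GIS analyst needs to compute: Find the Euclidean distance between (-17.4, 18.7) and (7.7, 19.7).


dx=25.1, dy=1
d^2 = 25.1^2 + 1^2 = 631.01
d = sqrt(631.01) = 25.1199

25.1199


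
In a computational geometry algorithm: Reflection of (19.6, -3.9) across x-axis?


Reflection over x-axis: (x,y) -> (x,-y)
(19.6, -3.9) -> (19.6, 3.9)

(19.6, 3.9)


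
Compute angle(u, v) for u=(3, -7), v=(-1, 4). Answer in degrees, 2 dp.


u.v = -31, |u| = sqrt(58) = 7.6158, |v| = sqrt(17) = 4.1231
cos(theta) = u.v/(|u||v|) = -31/sqrt(986) = -0.987241
theta = acos(-0.987241) = 170.84 degrees

170.84 degrees


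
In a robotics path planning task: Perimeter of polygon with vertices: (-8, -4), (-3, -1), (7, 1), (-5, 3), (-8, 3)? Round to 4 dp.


Sides: (-8, -4)->(-3, -1): sqrt(34) = 5.830952, (-3, -1)->(7, 1): sqrt(104) = 10.198039, (7, 1)->(-5, 3): sqrt(148) = 12.165525, (-5, 3)->(-8, 3): sqrt(9) = 3, (-8, 3)->(-8, -4): sqrt(49) = 7
Sum = 38.194516
Perimeter = 38.1945

38.1945


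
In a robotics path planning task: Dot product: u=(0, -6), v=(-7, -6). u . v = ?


u . v = u_x*v_x + u_y*v_y = 0*(-7) + (-6)*(-6)
= 0 + 36 = 36

36


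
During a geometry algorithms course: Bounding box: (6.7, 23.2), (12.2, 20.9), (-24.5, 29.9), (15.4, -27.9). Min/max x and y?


x range: [-24.5, 15.4]
y range: [-27.9, 29.9]
Bounding box: (-24.5,-27.9) to (15.4,29.9)

(-24.5,-27.9) to (15.4,29.9)


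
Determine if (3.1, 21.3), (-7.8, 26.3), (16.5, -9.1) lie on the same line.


Cross product: ((-7.8)-3.1)*((-9.1)-21.3) - (26.3-21.3)*(16.5-3.1)
= 264.36

No, not collinear


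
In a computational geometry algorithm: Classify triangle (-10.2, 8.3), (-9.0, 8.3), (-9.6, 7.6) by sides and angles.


Side lengths squared: AB^2=1.44, BC^2=0.85, CA^2=0.85
Sorted: [0.85, 0.85, 1.44]
By sides: Isosceles, By angles: Acute

Isosceles, Acute


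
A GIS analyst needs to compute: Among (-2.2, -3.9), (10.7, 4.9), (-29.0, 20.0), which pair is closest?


d(P0,P1) = 15.6157, d(P0,P2) = 35.9089, d(P1,P2) = 42.4747
Closest: P0 and P1

Closest pair: (-2.2, -3.9) and (10.7, 4.9), distance = 15.6157


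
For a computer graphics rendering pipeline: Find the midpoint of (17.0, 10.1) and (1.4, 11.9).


M = ((17+1.4)/2, (10.1+11.9)/2)
= (9.2, 11)

(9.2, 11)


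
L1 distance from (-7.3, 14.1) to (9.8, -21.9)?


|(-7.3)-9.8| + |14.1-(-21.9)| = 17.1 + 36 = 53.1

53.1


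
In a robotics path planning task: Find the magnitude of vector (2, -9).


|u| = sqrt(2^2 + (-9)^2) = sqrt(85) = 9.2195

9.2195


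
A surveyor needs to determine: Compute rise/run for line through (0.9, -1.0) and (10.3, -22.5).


slope = (y2-y1)/(x2-x1) = ((-22.5)-(-1))/(10.3-0.9) = (-21.5)/9.4 = -2.2872

-2.2872


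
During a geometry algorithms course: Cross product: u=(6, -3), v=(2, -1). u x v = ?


u x v = u_x*v_y - u_y*v_x = 6*(-1) - (-3)*2
= (-6) - (-6) = 0

0


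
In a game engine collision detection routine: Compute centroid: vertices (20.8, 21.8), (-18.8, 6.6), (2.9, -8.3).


Centroid = ((x_A+x_B+x_C)/3, (y_A+y_B+y_C)/3)
= ((20.8+(-18.8)+2.9)/3, (21.8+6.6+(-8.3))/3)
= (1.6333, 6.7)

(1.6333, 6.7)


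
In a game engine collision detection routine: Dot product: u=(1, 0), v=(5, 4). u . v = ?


u . v = u_x*v_x + u_y*v_y = 1*5 + 0*4
= 5 + 0 = 5

5


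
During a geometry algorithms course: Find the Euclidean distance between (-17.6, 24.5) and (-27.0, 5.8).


dx=-9.4, dy=-18.7
d^2 = (-9.4)^2 + (-18.7)^2 = 438.05
d = sqrt(438.05) = 20.9296

20.9296


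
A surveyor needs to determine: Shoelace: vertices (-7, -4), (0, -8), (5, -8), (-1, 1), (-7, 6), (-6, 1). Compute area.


Shoelace sum: ((-7)*(-8) - 0*(-4)) + (0*(-8) - 5*(-8)) + (5*1 - (-1)*(-8)) + ((-1)*6 - (-7)*1) + ((-7)*1 - (-6)*6) + ((-6)*(-4) - (-7)*1)
= 154
Area = |154|/2 = 77

77


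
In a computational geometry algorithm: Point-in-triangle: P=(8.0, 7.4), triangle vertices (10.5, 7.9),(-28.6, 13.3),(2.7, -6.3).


Cross products: AB x AP = 33.05, BC x BP = 532.69, CA x CP = 31.6
All same sign? yes

Yes, inside


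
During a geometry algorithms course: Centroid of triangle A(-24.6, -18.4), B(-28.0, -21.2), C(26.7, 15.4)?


Centroid = ((x_A+x_B+x_C)/3, (y_A+y_B+y_C)/3)
= (((-24.6)+(-28)+26.7)/3, ((-18.4)+(-21.2)+15.4)/3)
= (-8.6333, -8.0667)

(-8.6333, -8.0667)


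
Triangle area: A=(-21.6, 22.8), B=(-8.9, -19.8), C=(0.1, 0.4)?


Area = |x_A(y_B-y_C) + x_B(y_C-y_A) + x_C(y_A-y_B)|/2
= |436.32 + 199.36 + 4.26|/2
= 639.94/2 = 319.97

319.97


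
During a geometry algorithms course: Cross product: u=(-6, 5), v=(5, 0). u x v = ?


u x v = u_x*v_y - u_y*v_x = (-6)*0 - 5*5
= 0 - 25 = -25

-25


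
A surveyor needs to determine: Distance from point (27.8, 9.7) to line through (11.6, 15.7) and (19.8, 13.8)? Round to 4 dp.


|cross product| = 18.42
|line direction| = sqrt(70.85) = 8.4172
Distance = 18.42/sqrt(70.85) = 2.1884

2.1884


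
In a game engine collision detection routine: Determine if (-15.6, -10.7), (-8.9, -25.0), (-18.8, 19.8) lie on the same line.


Cross product: ((-8.9)-(-15.6))*(19.8-(-10.7)) - ((-25)-(-10.7))*((-18.8)-(-15.6))
= 158.59

No, not collinear


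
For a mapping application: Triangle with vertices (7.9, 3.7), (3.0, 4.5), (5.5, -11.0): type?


Side lengths squared: AB^2=24.65, BC^2=246.5, CA^2=221.85
Sorted: [24.65, 221.85, 246.5]
By sides: Scalene, By angles: Right

Scalene, Right


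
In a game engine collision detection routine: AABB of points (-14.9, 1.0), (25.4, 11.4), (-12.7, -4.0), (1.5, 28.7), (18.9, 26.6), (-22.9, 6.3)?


x range: [-22.9, 25.4]
y range: [-4, 28.7]
Bounding box: (-22.9,-4) to (25.4,28.7)

(-22.9,-4) to (25.4,28.7)


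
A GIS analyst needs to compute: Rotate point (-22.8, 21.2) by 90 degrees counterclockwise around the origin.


90° CCW: (x,y) -> (-y, x)
(-22.8,21.2) -> (-21.2, -22.8)

(-21.2, -22.8)


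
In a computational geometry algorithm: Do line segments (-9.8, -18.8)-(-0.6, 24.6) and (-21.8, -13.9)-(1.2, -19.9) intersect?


Cross products: d1=-40.7, d2=1012.7, d3=565.88, d4=-487.52
d1*d2 < 0 and d3*d4 < 0? yes

Yes, they intersect


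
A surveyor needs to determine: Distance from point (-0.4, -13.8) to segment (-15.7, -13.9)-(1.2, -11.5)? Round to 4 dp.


Project P onto AB: t = 0.8883 (clamped to [0,1])
Closest point on segment: (-0.6885, -11.7682)
Distance: 2.0522

2.0522


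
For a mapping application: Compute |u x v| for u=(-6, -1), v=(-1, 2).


|u x v| = |(-6)*2 - (-1)*(-1)|
= |(-12) - 1| = 13

13


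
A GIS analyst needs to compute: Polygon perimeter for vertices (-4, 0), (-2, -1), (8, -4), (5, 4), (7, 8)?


Sides: (-4, 0)->(-2, -1): sqrt(5) = 2.236068, (-2, -1)->(8, -4): sqrt(109) = 10.440307, (8, -4)->(5, 4): sqrt(73) = 8.544004, (5, 4)->(7, 8): sqrt(20) = 4.472136, (7, 8)->(-4, 0): sqrt(185) = 13.601471
Sum = 39.293986
Perimeter = 39.294

39.294


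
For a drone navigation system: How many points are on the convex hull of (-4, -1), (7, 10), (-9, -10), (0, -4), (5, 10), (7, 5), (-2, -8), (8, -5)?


Convex hull vertices (CCW): (-9, -10), (-2, -8), (8, -5), (7, 10), (5, 10), (-4, -1)
Count = 6

6


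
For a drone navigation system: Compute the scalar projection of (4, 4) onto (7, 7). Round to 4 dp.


u.v = 56, |v| = sqrt(98) = 9.8995
Scalar projection = u.v / |v| = 56 / sqrt(98) = 5.6569

5.6569


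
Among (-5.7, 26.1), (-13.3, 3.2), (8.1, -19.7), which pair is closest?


d(P0,P1) = 24.1282, d(P0,P2) = 47.8339, d(P1,P2) = 31.3428
Closest: P0 and P1

Closest pair: (-5.7, 26.1) and (-13.3, 3.2), distance = 24.1282


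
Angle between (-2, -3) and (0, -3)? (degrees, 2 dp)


u.v = 9, |u| = sqrt(13) = 3.6056, |v| = sqrt(9) = 3
cos(theta) = u.v/(|u||v|) = 9/sqrt(117) = 0.83205
theta = acos(0.83205) = 33.69 degrees

33.69 degrees


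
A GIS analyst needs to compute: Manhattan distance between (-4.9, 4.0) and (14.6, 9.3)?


|(-4.9)-14.6| + |4-9.3| = 19.5 + 5.3 = 24.8

24.8


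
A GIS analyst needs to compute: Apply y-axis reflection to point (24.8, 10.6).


Reflection over y-axis: (x,y) -> (-x,y)
(24.8, 10.6) -> (-24.8, 10.6)

(-24.8, 10.6)


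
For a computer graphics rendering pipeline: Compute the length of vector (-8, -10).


|u| = sqrt((-8)^2 + (-10)^2) = sqrt(164) = 12.8062

12.8062


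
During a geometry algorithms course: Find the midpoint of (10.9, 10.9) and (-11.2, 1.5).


M = ((10.9+(-11.2))/2, (10.9+1.5)/2)
= (-0.15, 6.2)

(-0.15, 6.2)


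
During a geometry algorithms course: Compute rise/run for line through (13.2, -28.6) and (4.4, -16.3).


slope = (y2-y1)/(x2-x1) = ((-16.3)-(-28.6))/(4.4-13.2) = 12.3/(-8.8) = -1.3977

-1.3977


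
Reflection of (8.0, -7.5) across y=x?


Reflection over y=x: (x,y) -> (y,x)
(8, -7.5) -> (-7.5, 8)

(-7.5, 8)


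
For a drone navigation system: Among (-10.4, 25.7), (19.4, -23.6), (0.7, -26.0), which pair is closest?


d(P0,P1) = 57.6067, d(P0,P2) = 52.8782, d(P1,P2) = 18.8534
Closest: P1 and P2

Closest pair: (19.4, -23.6) and (0.7, -26.0), distance = 18.8534


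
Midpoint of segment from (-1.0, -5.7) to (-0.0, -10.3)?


M = (((-1)+0)/2, ((-5.7)+(-10.3))/2)
= (-0.5, -8)

(-0.5, -8)


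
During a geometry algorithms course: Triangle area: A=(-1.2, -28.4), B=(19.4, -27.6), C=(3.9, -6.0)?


Area = |x_A(y_B-y_C) + x_B(y_C-y_A) + x_C(y_A-y_B)|/2
= |25.92 + 434.56 + (-3.12)|/2
= 457.36/2 = 228.68

228.68


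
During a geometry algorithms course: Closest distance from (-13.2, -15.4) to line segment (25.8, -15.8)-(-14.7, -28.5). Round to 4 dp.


Project P onto AB: t = 0.8739 (clamped to [0,1])
Closest point on segment: (-9.5942, -26.8989)
Distance: 12.051

12.051


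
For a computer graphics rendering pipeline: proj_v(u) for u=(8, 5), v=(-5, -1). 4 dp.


u.v = -45, |v| = sqrt(26) = 5.099
Scalar projection = u.v / |v| = -45 / sqrt(26) = -8.8252

-8.8252


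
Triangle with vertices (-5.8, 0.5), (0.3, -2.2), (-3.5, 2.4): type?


Side lengths squared: AB^2=44.5, BC^2=35.6, CA^2=8.9
Sorted: [8.9, 35.6, 44.5]
By sides: Scalene, By angles: Right

Scalene, Right


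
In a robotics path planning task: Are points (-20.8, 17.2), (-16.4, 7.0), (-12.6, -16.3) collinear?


Cross product: ((-16.4)-(-20.8))*((-16.3)-17.2) - (7-17.2)*((-12.6)-(-20.8))
= -63.76

No, not collinear


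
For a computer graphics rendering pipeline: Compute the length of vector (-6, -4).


|u| = sqrt((-6)^2 + (-4)^2) = sqrt(52) = 7.2111

7.2111


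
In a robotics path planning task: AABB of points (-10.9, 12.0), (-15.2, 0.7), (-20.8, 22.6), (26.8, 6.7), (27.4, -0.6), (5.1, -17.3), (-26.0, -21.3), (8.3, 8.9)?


x range: [-26, 27.4]
y range: [-21.3, 22.6]
Bounding box: (-26,-21.3) to (27.4,22.6)

(-26,-21.3) to (27.4,22.6)


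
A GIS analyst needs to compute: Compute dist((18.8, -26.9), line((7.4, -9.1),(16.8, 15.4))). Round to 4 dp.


|cross product| = 446.62
|line direction| = sqrt(688.61) = 26.2414
Distance = 446.62/sqrt(688.61) = 17.0197

17.0197


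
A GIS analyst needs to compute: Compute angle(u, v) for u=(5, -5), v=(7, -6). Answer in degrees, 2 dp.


u.v = 65, |u| = sqrt(50) = 7.0711, |v| = sqrt(85) = 9.2195
cos(theta) = u.v/(|u||v|) = 65/sqrt(4250) = 0.997054
theta = acos(0.997054) = 4.4 degrees

4.4 degrees


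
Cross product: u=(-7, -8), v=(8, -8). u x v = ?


u x v = u_x*v_y - u_y*v_x = (-7)*(-8) - (-8)*8
= 56 - (-64) = 120

120


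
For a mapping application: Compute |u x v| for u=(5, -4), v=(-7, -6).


|u x v| = |5*(-6) - (-4)*(-7)|
= |(-30) - 28| = 58

58


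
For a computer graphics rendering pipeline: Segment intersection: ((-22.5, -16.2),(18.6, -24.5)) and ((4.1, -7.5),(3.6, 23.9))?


Cross products: d1=839.59, d2=-446.8, d3=578.35, d4=1864.74
d1*d2 < 0 and d3*d4 < 0? no

No, they don't intersect


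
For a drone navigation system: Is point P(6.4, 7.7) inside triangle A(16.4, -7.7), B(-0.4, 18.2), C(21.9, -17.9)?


Cross products: AB x AP = 0.28, BC x BP = 11.33, CA x CP = 17.3
All same sign? yes

Yes, inside


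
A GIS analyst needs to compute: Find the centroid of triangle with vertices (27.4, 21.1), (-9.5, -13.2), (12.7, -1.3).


Centroid = ((x_A+x_B+x_C)/3, (y_A+y_B+y_C)/3)
= ((27.4+(-9.5)+12.7)/3, (21.1+(-13.2)+(-1.3))/3)
= (10.2, 2.2)

(10.2, 2.2)


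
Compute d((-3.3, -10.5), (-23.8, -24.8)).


dx=-20.5, dy=-14.3
d^2 = (-20.5)^2 + (-14.3)^2 = 624.74
d = sqrt(624.74) = 24.9948

24.9948


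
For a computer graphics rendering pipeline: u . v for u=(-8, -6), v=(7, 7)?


u . v = u_x*v_x + u_y*v_y = (-8)*7 + (-6)*7
= (-56) + (-42) = -98

-98


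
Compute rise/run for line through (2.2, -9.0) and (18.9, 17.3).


slope = (y2-y1)/(x2-x1) = (17.3-(-9))/(18.9-2.2) = 26.3/16.7 = 1.5749

1.5749


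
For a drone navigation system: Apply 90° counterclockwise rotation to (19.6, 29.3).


90° CCW: (x,y) -> (-y, x)
(19.6,29.3) -> (-29.3, 19.6)

(-29.3, 19.6)


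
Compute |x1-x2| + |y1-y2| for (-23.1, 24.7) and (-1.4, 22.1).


|(-23.1)-(-1.4)| + |24.7-22.1| = 21.7 + 2.6 = 24.3

24.3


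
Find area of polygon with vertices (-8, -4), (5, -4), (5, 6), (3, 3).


Shoelace sum: ((-8)*(-4) - 5*(-4)) + (5*6 - 5*(-4)) + (5*3 - 3*6) + (3*(-4) - (-8)*3)
= 111
Area = |111|/2 = 55.5

55.5


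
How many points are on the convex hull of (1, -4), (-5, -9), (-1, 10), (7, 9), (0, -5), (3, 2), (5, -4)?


Convex hull vertices (CCW): (-5, -9), (5, -4), (7, 9), (-1, 10)
Count = 4

4


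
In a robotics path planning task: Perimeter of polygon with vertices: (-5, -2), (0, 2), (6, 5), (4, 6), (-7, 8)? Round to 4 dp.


Sides: (-5, -2)->(0, 2): sqrt(41) = 6.403124, (0, 2)->(6, 5): sqrt(45) = 6.708204, (6, 5)->(4, 6): sqrt(5) = 2.236068, (4, 6)->(-7, 8): sqrt(125) = 11.18034, (-7, 8)->(-5, -2): sqrt(104) = 10.198039
Sum = 36.725775
Perimeter = 36.7258

36.7258


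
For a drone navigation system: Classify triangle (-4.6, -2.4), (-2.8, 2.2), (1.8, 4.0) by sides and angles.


Side lengths squared: AB^2=24.4, BC^2=24.4, CA^2=81.92
Sorted: [24.4, 24.4, 81.92]
By sides: Isosceles, By angles: Obtuse

Isosceles, Obtuse


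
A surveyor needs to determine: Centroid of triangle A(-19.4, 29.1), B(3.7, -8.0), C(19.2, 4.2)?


Centroid = ((x_A+x_B+x_C)/3, (y_A+y_B+y_C)/3)
= (((-19.4)+3.7+19.2)/3, (29.1+(-8)+4.2)/3)
= (1.1667, 8.4333)

(1.1667, 8.4333)


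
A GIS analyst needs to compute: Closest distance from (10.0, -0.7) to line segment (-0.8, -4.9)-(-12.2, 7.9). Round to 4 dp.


Project P onto AB: t = 0 (clamped to [0,1])
Closest point on segment: (-0.8, -4.9)
Distance: 11.5879

11.5879


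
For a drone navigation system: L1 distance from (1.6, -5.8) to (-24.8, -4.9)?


|1.6-(-24.8)| + |(-5.8)-(-4.9)| = 26.4 + 0.9 = 27.3

27.3


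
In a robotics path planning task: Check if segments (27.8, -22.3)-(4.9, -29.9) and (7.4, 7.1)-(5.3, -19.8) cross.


Cross products: d1=610.5, d2=10.45, d3=-828.3, d4=-228.25
d1*d2 < 0 and d3*d4 < 0? no

No, they don't intersect


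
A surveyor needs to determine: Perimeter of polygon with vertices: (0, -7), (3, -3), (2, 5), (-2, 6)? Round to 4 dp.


Sides: (0, -7)->(3, -3): sqrt(25) = 5, (3, -3)->(2, 5): sqrt(65) = 8.062258, (2, 5)->(-2, 6): sqrt(17) = 4.123106, (-2, 6)->(0, -7): sqrt(173) = 13.152946
Sum = 30.33831
Perimeter = 30.3383

30.3383


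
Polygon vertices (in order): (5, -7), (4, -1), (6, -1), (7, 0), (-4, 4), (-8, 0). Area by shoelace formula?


Shoelace sum: (5*(-1) - 4*(-7)) + (4*(-1) - 6*(-1)) + (6*0 - 7*(-1)) + (7*4 - (-4)*0) + ((-4)*0 - (-8)*4) + ((-8)*(-7) - 5*0)
= 148
Area = |148|/2 = 74

74


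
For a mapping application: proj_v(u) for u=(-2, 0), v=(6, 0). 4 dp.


u.v = -12, |v| = sqrt(36) = 6
Scalar projection = u.v / |v| = -12 / sqrt(36) = -2

-2


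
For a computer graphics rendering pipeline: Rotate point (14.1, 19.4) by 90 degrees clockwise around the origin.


90° CW: (x,y) -> (y, -x)
(14.1,19.4) -> (19.4, -14.1)

(19.4, -14.1)


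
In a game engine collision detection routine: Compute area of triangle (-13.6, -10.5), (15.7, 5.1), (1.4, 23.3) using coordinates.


Area = |x_A(y_B-y_C) + x_B(y_C-y_A) + x_C(y_A-y_B)|/2
= |247.52 + 530.66 + (-21.84)|/2
= 756.34/2 = 378.17

378.17


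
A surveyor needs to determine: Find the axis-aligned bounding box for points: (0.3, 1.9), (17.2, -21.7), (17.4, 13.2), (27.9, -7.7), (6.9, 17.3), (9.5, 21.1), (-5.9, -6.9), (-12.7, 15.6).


x range: [-12.7, 27.9]
y range: [-21.7, 21.1]
Bounding box: (-12.7,-21.7) to (27.9,21.1)

(-12.7,-21.7) to (27.9,21.1)


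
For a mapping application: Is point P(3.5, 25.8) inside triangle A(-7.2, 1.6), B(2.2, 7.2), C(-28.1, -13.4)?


Cross products: AB x AP = 167.56, BC x BP = -536.8, CA x CP = 345.28
All same sign? no

No, outside


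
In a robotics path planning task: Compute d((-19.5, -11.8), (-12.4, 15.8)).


dx=7.1, dy=27.6
d^2 = 7.1^2 + 27.6^2 = 812.17
d = sqrt(812.17) = 28.4986

28.4986


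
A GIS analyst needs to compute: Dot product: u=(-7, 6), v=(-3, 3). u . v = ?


u . v = u_x*v_x + u_y*v_y = (-7)*(-3) + 6*3
= 21 + 18 = 39

39


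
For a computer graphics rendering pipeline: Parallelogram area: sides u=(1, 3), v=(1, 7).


|u x v| = |1*7 - 3*1|
= |7 - 3| = 4

4


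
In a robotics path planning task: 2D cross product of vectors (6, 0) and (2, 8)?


u x v = u_x*v_y - u_y*v_x = 6*8 - 0*2
= 48 - 0 = 48

48


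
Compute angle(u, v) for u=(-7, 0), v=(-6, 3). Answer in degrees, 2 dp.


u.v = 42, |u| = sqrt(49) = 7, |v| = sqrt(45) = 6.7082
cos(theta) = u.v/(|u||v|) = 42/sqrt(2205) = 0.894427
theta = acos(0.894427) = 26.57 degrees

26.57 degrees


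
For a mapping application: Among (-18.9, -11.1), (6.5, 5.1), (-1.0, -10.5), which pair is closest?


d(P0,P1) = 30.1264, d(P0,P2) = 17.9101, d(P1,P2) = 17.3092
Closest: P1 and P2

Closest pair: (6.5, 5.1) and (-1.0, -10.5), distance = 17.3092


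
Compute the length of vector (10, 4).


|u| = sqrt(10^2 + 4^2) = sqrt(116) = 10.7703

10.7703


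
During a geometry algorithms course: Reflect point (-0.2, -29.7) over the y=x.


Reflection over y=x: (x,y) -> (y,x)
(-0.2, -29.7) -> (-29.7, -0.2)

(-29.7, -0.2)


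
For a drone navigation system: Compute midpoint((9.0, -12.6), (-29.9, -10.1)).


M = ((9+(-29.9))/2, ((-12.6)+(-10.1))/2)
= (-10.45, -11.35)

(-10.45, -11.35)


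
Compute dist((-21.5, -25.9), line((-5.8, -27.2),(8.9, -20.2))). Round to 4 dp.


|cross product| = 129.01
|line direction| = sqrt(265.09) = 16.2816
Distance = 129.01/sqrt(265.09) = 7.9237

7.9237


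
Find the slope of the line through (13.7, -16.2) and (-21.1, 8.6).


slope = (y2-y1)/(x2-x1) = (8.6-(-16.2))/((-21.1)-13.7) = 24.8/(-34.8) = -0.7126

-0.7126


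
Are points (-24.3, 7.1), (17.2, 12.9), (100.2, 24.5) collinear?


Cross product: (17.2-(-24.3))*(24.5-7.1) - (12.9-7.1)*(100.2-(-24.3))
= 0

Yes, collinear


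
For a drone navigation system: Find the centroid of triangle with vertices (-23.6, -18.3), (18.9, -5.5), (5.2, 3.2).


Centroid = ((x_A+x_B+x_C)/3, (y_A+y_B+y_C)/3)
= (((-23.6)+18.9+5.2)/3, ((-18.3)+(-5.5)+3.2)/3)
= (0.1667, -6.8667)

(0.1667, -6.8667)


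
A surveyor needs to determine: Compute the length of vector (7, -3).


|u| = sqrt(7^2 + (-3)^2) = sqrt(58) = 7.6158

7.6158


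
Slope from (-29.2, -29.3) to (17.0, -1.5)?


slope = (y2-y1)/(x2-x1) = ((-1.5)-(-29.3))/(17-(-29.2)) = 27.8/46.2 = 0.6017

0.6017


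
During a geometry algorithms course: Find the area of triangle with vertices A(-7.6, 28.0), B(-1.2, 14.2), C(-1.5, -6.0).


Area = |x_A(y_B-y_C) + x_B(y_C-y_A) + x_C(y_A-y_B)|/2
= |(-153.52) + 40.8 + (-20.7)|/2
= 133.42/2 = 66.71

66.71


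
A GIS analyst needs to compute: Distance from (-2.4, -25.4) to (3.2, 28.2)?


dx=5.6, dy=53.6
d^2 = 5.6^2 + 53.6^2 = 2904.32
d = sqrt(2904.32) = 53.8917

53.8917


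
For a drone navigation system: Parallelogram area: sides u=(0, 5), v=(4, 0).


|u x v| = |0*0 - 5*4|
= |0 - 20| = 20

20


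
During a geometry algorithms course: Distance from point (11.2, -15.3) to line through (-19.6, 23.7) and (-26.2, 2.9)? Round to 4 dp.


|cross product| = 898.04
|line direction| = sqrt(476.2) = 21.822
Distance = 898.04/sqrt(476.2) = 41.153

41.153


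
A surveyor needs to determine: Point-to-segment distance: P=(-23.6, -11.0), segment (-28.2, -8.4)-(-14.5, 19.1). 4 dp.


Project P onto AB: t = 0 (clamped to [0,1])
Closest point on segment: (-28.2, -8.4)
Distance: 5.2839

5.2839


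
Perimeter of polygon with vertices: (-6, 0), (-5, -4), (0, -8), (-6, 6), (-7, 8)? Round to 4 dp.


Sides: (-6, 0)->(-5, -4): sqrt(17) = 4.123106, (-5, -4)->(0, -8): sqrt(41) = 6.403124, (0, -8)->(-6, 6): sqrt(232) = 15.231546, (-6, 6)->(-7, 8): sqrt(5) = 2.236068, (-7, 8)->(-6, 0): sqrt(65) = 8.062258
Sum = 36.056102
Perimeter = 36.0561

36.0561


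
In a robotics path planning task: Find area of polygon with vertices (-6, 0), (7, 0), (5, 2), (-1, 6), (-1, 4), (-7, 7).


Shoelace sum: ((-6)*0 - 7*0) + (7*2 - 5*0) + (5*6 - (-1)*2) + ((-1)*4 - (-1)*6) + ((-1)*7 - (-7)*4) + ((-7)*0 - (-6)*7)
= 111
Area = |111|/2 = 55.5

55.5


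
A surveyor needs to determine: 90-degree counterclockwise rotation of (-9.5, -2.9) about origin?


90° CCW: (x,y) -> (-y, x)
(-9.5,-2.9) -> (2.9, -9.5)

(2.9, -9.5)


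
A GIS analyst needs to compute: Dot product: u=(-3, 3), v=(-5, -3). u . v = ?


u . v = u_x*v_x + u_y*v_y = (-3)*(-5) + 3*(-3)
= 15 + (-9) = 6

6


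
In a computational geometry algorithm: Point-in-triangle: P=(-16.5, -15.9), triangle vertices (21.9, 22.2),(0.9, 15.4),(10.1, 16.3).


Cross products: AB x AP = 538.98, BC x BP = -272.3, CA x CP = -223.02
All same sign? no

No, outside


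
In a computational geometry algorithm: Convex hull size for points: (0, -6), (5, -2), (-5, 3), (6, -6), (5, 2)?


Convex hull vertices (CCW): (-5, 3), (0, -6), (6, -6), (5, 2)
Count = 4

4


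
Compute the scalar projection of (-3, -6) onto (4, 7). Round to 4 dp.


u.v = -54, |v| = sqrt(65) = 8.0623
Scalar projection = u.v / |v| = -54 / sqrt(65) = -6.6979

-6.6979


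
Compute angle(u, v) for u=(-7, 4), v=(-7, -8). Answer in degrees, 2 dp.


u.v = 17, |u| = sqrt(65) = 8.0623, |v| = sqrt(113) = 10.6301
cos(theta) = u.v/(|u||v|) = 17/sqrt(7345) = 0.19836
theta = acos(0.19836) = 78.56 degrees

78.56 degrees


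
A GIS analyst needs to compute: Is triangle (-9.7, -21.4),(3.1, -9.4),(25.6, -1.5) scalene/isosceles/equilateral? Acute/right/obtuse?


Side lengths squared: AB^2=307.84, BC^2=568.66, CA^2=1642.1
Sorted: [307.84, 568.66, 1642.1]
By sides: Scalene, By angles: Obtuse

Scalene, Obtuse


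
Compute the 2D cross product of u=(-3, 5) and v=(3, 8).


u x v = u_x*v_y - u_y*v_x = (-3)*8 - 5*3
= (-24) - 15 = -39

-39


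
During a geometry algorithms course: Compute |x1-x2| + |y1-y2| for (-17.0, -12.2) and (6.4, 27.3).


|(-17)-6.4| + |(-12.2)-27.3| = 23.4 + 39.5 = 62.9

62.9


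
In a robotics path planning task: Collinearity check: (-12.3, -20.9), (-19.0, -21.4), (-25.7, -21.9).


Cross product: ((-19)-(-12.3))*((-21.9)-(-20.9)) - ((-21.4)-(-20.9))*((-25.7)-(-12.3))
= 0

Yes, collinear


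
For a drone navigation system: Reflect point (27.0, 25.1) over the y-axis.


Reflection over y-axis: (x,y) -> (-x,y)
(27, 25.1) -> (-27, 25.1)

(-27, 25.1)


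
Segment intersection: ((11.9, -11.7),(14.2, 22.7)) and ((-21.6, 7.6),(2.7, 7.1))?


Cross products: d1=-452.24, d2=384.83, d3=1196.79, d4=359.72
d1*d2 < 0 and d3*d4 < 0? no

No, they don't intersect


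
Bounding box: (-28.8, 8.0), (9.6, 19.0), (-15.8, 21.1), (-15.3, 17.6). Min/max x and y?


x range: [-28.8, 9.6]
y range: [8, 21.1]
Bounding box: (-28.8,8) to (9.6,21.1)

(-28.8,8) to (9.6,21.1)


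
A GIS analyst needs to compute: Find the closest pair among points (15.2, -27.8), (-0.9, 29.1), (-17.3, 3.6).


d(P0,P1) = 59.1339, d(P0,P2) = 45.1908, d(P1,P2) = 30.3185
Closest: P1 and P2

Closest pair: (-0.9, 29.1) and (-17.3, 3.6), distance = 30.3185


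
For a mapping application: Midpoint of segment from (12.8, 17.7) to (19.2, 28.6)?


M = ((12.8+19.2)/2, (17.7+28.6)/2)
= (16, 23.15)

(16, 23.15)


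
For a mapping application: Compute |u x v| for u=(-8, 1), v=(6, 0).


|u x v| = |(-8)*0 - 1*6|
= |0 - 6| = 6

6


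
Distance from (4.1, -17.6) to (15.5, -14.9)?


dx=11.4, dy=2.7
d^2 = 11.4^2 + 2.7^2 = 137.25
d = sqrt(137.25) = 11.7154

11.7154


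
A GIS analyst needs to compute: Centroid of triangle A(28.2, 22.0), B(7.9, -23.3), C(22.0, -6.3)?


Centroid = ((x_A+x_B+x_C)/3, (y_A+y_B+y_C)/3)
= ((28.2+7.9+22)/3, (22+(-23.3)+(-6.3))/3)
= (19.3667, -2.5333)

(19.3667, -2.5333)


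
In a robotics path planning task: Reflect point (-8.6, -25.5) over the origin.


Reflection over origin: (x,y) -> (-x,-y)
(-8.6, -25.5) -> (8.6, 25.5)

(8.6, 25.5)


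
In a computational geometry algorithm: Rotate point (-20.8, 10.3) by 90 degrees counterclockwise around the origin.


90° CCW: (x,y) -> (-y, x)
(-20.8,10.3) -> (-10.3, -20.8)

(-10.3, -20.8)


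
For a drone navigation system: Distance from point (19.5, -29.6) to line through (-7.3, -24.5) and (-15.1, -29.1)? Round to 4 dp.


|cross product| = 163.06
|line direction| = sqrt(82) = 9.0554
Distance = 163.06/sqrt(82) = 18.007

18.007


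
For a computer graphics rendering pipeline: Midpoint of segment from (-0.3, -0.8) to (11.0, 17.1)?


M = (((-0.3)+11)/2, ((-0.8)+17.1)/2)
= (5.35, 8.15)

(5.35, 8.15)


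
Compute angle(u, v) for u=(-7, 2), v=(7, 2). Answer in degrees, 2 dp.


u.v = -45, |u| = sqrt(53) = 7.2801, |v| = sqrt(53) = 7.2801
cos(theta) = u.v/(|u||v|) = -45/sqrt(2809) = -0.849057
theta = acos(-0.849057) = 148.11 degrees

148.11 degrees


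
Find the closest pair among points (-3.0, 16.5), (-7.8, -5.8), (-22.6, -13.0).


d(P0,P1) = 22.8107, d(P0,P2) = 35.4177, d(P1,P2) = 16.4584
Closest: P1 and P2

Closest pair: (-7.8, -5.8) and (-22.6, -13.0), distance = 16.4584


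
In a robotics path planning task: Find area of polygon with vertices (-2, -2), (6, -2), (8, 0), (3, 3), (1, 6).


Shoelace sum: ((-2)*(-2) - 6*(-2)) + (6*0 - 8*(-2)) + (8*3 - 3*0) + (3*6 - 1*3) + (1*(-2) - (-2)*6)
= 81
Area = |81|/2 = 40.5

40.5


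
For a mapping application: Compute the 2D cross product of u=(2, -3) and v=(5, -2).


u x v = u_x*v_y - u_y*v_x = 2*(-2) - (-3)*5
= (-4) - (-15) = 11

11


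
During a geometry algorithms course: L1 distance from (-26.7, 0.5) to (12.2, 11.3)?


|(-26.7)-12.2| + |0.5-11.3| = 38.9 + 10.8 = 49.7

49.7


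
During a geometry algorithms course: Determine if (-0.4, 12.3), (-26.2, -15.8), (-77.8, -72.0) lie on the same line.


Cross product: ((-26.2)-(-0.4))*((-72)-12.3) - ((-15.8)-12.3)*((-77.8)-(-0.4))
= 0

Yes, collinear


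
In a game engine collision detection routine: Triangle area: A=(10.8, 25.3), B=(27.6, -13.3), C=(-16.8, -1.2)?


Area = |x_A(y_B-y_C) + x_B(y_C-y_A) + x_C(y_A-y_B)|/2
= |(-130.68) + (-731.4) + (-648.48)|/2
= 1510.56/2 = 755.28

755.28


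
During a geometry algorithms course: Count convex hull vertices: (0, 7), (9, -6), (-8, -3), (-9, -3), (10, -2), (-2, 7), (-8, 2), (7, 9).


Convex hull vertices (CCW): (-9, -3), (9, -6), (10, -2), (7, 9), (-2, 7), (-8, 2)
Count = 6

6


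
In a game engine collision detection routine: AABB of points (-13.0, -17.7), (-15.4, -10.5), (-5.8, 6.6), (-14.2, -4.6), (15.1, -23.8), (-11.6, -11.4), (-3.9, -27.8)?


x range: [-15.4, 15.1]
y range: [-27.8, 6.6]
Bounding box: (-15.4,-27.8) to (15.1,6.6)

(-15.4,-27.8) to (15.1,6.6)


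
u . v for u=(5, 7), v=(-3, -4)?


u . v = u_x*v_x + u_y*v_y = 5*(-3) + 7*(-4)
= (-15) + (-28) = -43

-43


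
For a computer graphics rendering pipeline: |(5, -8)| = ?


|u| = sqrt(5^2 + (-8)^2) = sqrt(89) = 9.434

9.434


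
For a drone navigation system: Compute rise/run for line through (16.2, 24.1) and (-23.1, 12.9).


slope = (y2-y1)/(x2-x1) = (12.9-24.1)/((-23.1)-16.2) = (-11.2)/(-39.3) = 0.285

0.285


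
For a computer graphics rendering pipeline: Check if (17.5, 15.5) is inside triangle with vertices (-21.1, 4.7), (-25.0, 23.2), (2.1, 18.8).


Cross products: AB x AP = -756.22, BC x BP = -21.67, CA x CP = 293.7
All same sign? no

No, outside


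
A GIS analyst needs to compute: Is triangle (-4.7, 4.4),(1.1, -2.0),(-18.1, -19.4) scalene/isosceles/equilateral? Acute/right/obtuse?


Side lengths squared: AB^2=74.6, BC^2=671.4, CA^2=746
Sorted: [74.6, 671.4, 746]
By sides: Scalene, By angles: Right

Scalene, Right


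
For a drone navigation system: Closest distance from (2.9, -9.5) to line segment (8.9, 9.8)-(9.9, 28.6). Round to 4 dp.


Project P onto AB: t = 0 (clamped to [0,1])
Closest point on segment: (8.9, 9.8)
Distance: 20.2111

20.2111


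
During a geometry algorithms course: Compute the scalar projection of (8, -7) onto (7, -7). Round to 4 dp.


u.v = 105, |v| = sqrt(98) = 9.8995
Scalar projection = u.v / |v| = 105 / sqrt(98) = 10.6066

10.6066


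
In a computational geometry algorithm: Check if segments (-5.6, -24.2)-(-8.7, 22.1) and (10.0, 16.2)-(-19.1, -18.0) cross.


Cross products: d1=642.12, d2=-811.23, d3=-847.52, d4=605.83
d1*d2 < 0 and d3*d4 < 0? yes

Yes, they intersect


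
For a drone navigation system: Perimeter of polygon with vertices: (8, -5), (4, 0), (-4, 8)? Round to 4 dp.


Sides: (8, -5)->(4, 0): sqrt(41) = 6.403124, (4, 0)->(-4, 8): sqrt(128) = 11.313708, (-4, 8)->(8, -5): sqrt(313) = 17.691806
Sum = 35.408638
Perimeter = 35.4086

35.4086


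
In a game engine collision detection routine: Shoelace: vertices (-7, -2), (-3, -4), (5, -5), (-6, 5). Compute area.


Shoelace sum: ((-7)*(-4) - (-3)*(-2)) + ((-3)*(-5) - 5*(-4)) + (5*5 - (-6)*(-5)) + ((-6)*(-2) - (-7)*5)
= 99
Area = |99|/2 = 49.5

49.5


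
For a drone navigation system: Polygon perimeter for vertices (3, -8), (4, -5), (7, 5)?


Sides: (3, -8)->(4, -5): sqrt(10) = 3.162278, (4, -5)->(7, 5): sqrt(109) = 10.440307, (7, 5)->(3, -8): sqrt(185) = 13.601471
Sum = 27.204056
Perimeter = 27.2041

27.2041
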